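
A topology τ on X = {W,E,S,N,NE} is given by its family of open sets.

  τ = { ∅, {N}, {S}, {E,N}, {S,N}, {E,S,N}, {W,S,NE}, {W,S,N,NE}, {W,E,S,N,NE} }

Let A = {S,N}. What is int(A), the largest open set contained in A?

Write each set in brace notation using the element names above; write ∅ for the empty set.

{S,N}

U open, U⊆A: ∅, {S}, {N}, {S,N}. int(A) = ⋃ = {S,N}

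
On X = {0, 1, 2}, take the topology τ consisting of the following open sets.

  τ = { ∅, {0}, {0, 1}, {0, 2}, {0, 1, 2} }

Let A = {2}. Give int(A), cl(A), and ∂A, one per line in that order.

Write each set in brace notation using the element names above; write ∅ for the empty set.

opens ⊆ A: ∅; union → int = ∅
complement {0, 1}; its interior {0, 1}; cl(A) = X∖{0, 1} = {2}
boundary = {2} ∖ ∅ = {2}

int(A) = ∅
cl(A)  = {2}
∂A     = {2}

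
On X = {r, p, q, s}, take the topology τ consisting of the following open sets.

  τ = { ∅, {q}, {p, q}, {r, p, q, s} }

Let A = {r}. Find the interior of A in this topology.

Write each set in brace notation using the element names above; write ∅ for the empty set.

opens ⊆ A: ∅; union → int = ∅

∅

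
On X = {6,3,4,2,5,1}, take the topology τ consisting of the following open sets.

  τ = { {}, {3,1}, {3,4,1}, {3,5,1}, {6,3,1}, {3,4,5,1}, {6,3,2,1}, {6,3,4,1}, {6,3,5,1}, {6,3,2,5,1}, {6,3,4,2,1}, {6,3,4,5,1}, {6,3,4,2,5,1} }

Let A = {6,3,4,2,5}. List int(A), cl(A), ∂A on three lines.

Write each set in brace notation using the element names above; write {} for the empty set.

interior: largest open inside A is {} (from {})
cl via duality: int({1}) = {}, so X∖{} = {6,3,4,2,5,1}
cl∖int = {6,3,4,2,5,1}

int(A) = {}
cl(A)  = {6,3,4,2,5,1}
∂A     = {6,3,4,2,5,1}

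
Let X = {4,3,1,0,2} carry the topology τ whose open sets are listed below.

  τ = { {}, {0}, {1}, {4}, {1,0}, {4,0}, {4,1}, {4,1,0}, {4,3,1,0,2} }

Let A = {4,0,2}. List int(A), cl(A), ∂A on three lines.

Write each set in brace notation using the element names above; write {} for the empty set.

open subsets of A: {}, {4}, {0}, {4,0}; so int(A) = {4,0}
closure: X∖int(X∖A) = X∖{1} = {4,3,0,2}
∂A = {4,3,0,2} minus {4,0} = {3,2}

int(A) = {4,0}
cl(A)  = {4,3,0,2}
∂A     = {3,2}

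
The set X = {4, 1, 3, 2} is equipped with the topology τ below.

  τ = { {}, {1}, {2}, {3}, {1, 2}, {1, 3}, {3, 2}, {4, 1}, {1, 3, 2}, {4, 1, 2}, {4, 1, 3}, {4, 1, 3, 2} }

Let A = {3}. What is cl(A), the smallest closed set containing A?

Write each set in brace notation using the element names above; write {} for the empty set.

closure: X∖int(X∖A) = X∖{4, 1, 2} = {3}

{3}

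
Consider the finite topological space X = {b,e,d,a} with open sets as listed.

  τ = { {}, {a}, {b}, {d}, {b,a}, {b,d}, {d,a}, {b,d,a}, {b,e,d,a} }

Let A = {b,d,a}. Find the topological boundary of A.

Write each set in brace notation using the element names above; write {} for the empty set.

open subsets of A: {}, {b}, {d}, {a}, {b,a}, {d,a}, {b,d}, {b,d,a}; so int(A) = {b,d,a}
closure: X∖int(X∖A) = X∖{} = {b,e,d,a}
∂A = {b,e,d,a} minus {b,d,a} = {e}

{e}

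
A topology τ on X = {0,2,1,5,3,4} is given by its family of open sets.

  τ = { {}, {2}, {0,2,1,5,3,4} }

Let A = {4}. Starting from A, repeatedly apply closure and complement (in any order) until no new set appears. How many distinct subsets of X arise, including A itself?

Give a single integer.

6

X∖A={0,2,1,5,3}, int(X∖A)={2}, hence cl(A)={0,1,5,3,4}
Orbit (k=closure, c=complement):
  1. A     = {4}
  2. kA    = {0,1,5,3,4}
  3. cA    = {0,2,1,5,3}
  4. ckA   = {2}
  5. kcA   = {0,2,1,5,3,4}
  6. ckcA  = {}
(closed under both — stop)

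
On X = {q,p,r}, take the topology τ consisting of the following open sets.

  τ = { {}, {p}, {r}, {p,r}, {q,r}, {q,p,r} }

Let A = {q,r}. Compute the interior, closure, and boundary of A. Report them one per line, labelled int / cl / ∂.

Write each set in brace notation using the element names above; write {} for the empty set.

open subsets of A: {}, {r}, {q,r}; so int(A) = {q,r}
closure: X∖int(X∖A) = X∖{p} = {q,r}
∂A = {q,r} minus {q,r} = {}

int(A) = {q,r}
cl(A)  = {q,r}
∂A     = {}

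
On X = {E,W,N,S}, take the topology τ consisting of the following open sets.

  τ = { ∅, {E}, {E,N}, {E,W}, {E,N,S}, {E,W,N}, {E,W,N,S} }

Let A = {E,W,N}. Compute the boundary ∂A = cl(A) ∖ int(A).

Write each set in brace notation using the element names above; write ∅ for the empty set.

{S}

opens ⊆ A: ∅, {E}, {E,N}, {E,W}, {E,W,N}; union → int = {E,W,N}
complement {S}; its interior ∅; cl(A) = X∖∅ = {E,W,N,S}
boundary = {E,W,N,S} ∖ {E,W,N} = {S}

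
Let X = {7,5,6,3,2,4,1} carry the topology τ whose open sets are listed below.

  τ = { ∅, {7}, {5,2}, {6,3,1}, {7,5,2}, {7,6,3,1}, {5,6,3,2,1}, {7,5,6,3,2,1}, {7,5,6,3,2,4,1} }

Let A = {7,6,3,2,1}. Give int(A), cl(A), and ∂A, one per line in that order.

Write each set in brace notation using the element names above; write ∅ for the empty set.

int(A) = {7,6,3,1}
cl(A)  = {7,5,6,3,2,4,1}
∂A     = {5,2,4}

opens ⊆ A: ∅, {7}, {6,3,1}, {7,6,3,1}; union → int = {7,6,3,1}
complement {5,4}; its interior ∅; cl(A) = X∖∅ = {7,5,6,3,2,4,1}
boundary = {7,5,6,3,2,4,1} ∖ {7,6,3,1} = {5,2,4}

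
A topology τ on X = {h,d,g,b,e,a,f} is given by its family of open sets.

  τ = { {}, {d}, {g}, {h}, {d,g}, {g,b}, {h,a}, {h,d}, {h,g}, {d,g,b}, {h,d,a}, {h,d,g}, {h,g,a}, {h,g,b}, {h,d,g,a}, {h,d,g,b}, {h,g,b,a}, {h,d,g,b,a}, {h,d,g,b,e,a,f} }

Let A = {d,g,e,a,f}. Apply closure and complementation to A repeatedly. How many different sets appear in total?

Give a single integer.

10

closure: X∖int(X∖A) = X∖{h} = {d,g,b,e,a,f}
Let k=closure and c=complement:
  1. A     = {d,g,e,a,f}
  2. kA    = {d,g,b,e,a,f}
  3. cA    = {h,b}
  4. ckA   = {h}
  5. kcA   = {h,b,e,a,f}
  6. kckA  = {h,e,a,f}
  7. ckcA  = {d,g}
  8. ckckA = {d,g,b}
  9. kckcA = {d,g,b,e,f}
  10. ckckcA = {h,a}
— saturated at 10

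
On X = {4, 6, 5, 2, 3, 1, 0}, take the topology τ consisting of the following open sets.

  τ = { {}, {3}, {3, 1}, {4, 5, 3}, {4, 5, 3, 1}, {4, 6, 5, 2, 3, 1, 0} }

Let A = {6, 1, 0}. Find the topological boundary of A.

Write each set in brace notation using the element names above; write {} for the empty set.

{6, 2, 1, 0}

open subsets of A: {}; so int(A) = {}
closure: X∖int(X∖A) = X∖{4, 5, 3} = {6, 2, 1, 0}
∂A = {6, 2, 1, 0} minus {} = {6, 2, 1, 0}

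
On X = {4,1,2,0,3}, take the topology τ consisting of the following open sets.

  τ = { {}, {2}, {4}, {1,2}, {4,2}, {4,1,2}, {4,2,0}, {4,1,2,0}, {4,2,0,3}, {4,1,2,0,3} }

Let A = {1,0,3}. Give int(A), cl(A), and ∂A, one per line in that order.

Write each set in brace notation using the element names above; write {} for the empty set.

int(A) = {}
cl(A)  = {1,0,3}
∂A     = {1,0,3}

U open, U⊆A: {}. int(A) = ⋃ = {}
X∖A={4,2}, int(X∖A)={4,2}, hence cl(A)={1,0,3}
∂A: remove int from cl → {1,0,3}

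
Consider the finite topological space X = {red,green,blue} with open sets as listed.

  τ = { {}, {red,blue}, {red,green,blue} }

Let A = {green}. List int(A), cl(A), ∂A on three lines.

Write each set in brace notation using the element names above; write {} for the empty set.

int(A) = {}
cl(A)  = {green}
∂A     = {green}

open subsets of A: {}; so int(A) = {}
closure: X∖int(X∖A) = X∖{red,blue} = {green}
∂A = {green} minus {} = {green}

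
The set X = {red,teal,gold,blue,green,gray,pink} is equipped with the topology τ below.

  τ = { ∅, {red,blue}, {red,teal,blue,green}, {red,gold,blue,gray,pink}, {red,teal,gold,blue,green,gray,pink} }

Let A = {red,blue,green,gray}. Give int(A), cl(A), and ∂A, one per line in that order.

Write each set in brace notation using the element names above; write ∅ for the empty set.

open subsets of A: ∅, {red,blue}; so int(A) = {red,blue}
closure: X∖int(X∖A) = X∖∅ = {red,teal,gold,blue,green,gray,pink}
∂A = {red,teal,gold,blue,green,gray,pink} minus {red,blue} = {teal,gold,green,gray,pink}

int(A) = {red,blue}
cl(A)  = {red,teal,gold,blue,green,gray,pink}
∂A     = {teal,gold,green,gray,pink}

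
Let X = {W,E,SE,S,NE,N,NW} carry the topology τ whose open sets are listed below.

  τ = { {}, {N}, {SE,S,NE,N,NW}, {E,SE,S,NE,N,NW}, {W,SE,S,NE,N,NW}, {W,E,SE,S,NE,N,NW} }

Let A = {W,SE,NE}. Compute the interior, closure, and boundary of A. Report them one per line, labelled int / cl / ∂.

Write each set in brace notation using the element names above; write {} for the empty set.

U open, U⊆A: {}. int(A) = ⋃ = {}
X∖A={E,S,N,NW}, int(X∖A)={N}, hence cl(A)={W,E,SE,S,NE,NW}
∂A: remove int from cl → {W,E,SE,S,NE,NW}

int(A) = {}
cl(A)  = {W,E,SE,S,NE,NW}
∂A     = {W,E,SE,S,NE,NW}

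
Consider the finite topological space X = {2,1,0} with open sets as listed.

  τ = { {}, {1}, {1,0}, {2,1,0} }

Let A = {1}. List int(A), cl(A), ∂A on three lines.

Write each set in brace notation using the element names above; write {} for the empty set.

int(A) = {1}
cl(A)  = {2,1,0}
∂A     = {2,0}

open subsets of A: {}, {1}; so int(A) = {1}
closure: X∖int(X∖A) = X∖{} = {2,1,0}
∂A = {2,1,0} minus {1} = {2,0}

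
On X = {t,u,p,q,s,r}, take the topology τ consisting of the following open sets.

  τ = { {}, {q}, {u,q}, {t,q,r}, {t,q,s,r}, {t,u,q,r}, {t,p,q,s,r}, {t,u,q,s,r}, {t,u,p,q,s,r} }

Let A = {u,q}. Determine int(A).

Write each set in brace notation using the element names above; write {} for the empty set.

U open, U⊆A: {}, {q}, {u,q}. int(A) = ⋃ = {u,q}

{u,q}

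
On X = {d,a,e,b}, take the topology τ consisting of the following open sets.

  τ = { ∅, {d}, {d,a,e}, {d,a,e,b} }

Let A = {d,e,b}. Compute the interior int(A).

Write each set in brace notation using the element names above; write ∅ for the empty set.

{d}

opens ⊆ A: ∅, {d}; union → int = {d}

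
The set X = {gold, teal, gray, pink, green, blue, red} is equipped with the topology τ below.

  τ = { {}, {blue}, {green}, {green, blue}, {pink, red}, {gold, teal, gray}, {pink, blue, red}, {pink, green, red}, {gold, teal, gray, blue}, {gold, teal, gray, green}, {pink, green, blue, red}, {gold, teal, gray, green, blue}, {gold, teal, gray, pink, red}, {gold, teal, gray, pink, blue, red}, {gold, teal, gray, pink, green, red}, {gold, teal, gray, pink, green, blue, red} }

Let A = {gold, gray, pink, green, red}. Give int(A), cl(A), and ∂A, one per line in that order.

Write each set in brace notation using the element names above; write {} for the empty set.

interior: largest open inside A is {pink, green, red} (from {}, {green}, {pink, red}, {pink, green, red})
cl via duality: int({teal, blue}) = {blue}, so X∖{blue} = {gold, teal, gray, pink, green, red}
cl∖int = {gold, teal, gray}

int(A) = {pink, green, red}
cl(A)  = {gold, teal, gray, pink, green, red}
∂A     = {gold, teal, gray}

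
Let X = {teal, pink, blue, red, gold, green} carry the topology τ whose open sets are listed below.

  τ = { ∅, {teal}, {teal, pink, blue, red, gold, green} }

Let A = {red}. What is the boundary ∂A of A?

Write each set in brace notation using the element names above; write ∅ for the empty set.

U open, U⊆A: ∅. int(A) = ⋃ = ∅
X∖A={teal, pink, blue, gold, green}, int(X∖A)={teal}, hence cl(A)={pink, blue, red, gold, green}
∂A: remove int from cl → {pink, blue, red, gold, green}

{pink, blue, red, gold, green}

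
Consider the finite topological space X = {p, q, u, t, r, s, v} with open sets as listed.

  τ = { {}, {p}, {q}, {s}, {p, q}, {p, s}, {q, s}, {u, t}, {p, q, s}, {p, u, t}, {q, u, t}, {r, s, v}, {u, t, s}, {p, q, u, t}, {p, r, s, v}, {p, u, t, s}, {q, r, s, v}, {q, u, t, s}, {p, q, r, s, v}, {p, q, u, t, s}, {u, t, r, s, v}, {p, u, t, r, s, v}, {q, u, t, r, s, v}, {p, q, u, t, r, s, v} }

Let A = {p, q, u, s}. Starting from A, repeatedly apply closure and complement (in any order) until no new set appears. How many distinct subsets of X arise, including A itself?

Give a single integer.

8

closure: X∖int(X∖A) = X∖{} = {p, q, u, t, r, s, v}
Let k=closure and c=complement:
  1. A     = {p, q, u, s}
  2. kA    = {p, q, u, t, r, s, v}
  3. cA    = {t, r, v}
  4. ckA   = {}
  5. kcA   = {u, t, r, v}
  6. ckcA  = {p, q, s}
  7. kckcA = {p, q, r, s, v}
  8. ckckcA = {u, t}
— saturated at 8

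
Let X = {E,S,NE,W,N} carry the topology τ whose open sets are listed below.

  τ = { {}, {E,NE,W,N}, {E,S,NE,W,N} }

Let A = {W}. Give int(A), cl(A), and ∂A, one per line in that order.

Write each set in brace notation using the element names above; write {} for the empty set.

int(A) = {}
cl(A)  = {E,S,NE,W,N}
∂A     = {E,S,NE,W,N}

U open, U⊆A: {}. int(A) = ⋃ = {}
X∖A={E,S,NE,N}, int(X∖A)={}, hence cl(A)={E,S,NE,W,N}
∂A: remove int from cl → {E,S,NE,W,N}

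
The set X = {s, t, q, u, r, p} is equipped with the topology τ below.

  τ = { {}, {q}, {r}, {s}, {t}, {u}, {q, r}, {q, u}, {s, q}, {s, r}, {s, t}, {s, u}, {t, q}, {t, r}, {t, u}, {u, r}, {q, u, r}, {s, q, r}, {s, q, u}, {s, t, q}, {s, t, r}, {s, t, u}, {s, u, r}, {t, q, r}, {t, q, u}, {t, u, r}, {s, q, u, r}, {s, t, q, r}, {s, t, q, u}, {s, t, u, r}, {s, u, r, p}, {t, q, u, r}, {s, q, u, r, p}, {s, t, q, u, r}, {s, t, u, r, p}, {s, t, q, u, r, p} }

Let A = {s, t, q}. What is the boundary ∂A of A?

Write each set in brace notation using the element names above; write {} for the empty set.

{p}

open subsets of A: {}, {t}, {q}, {s}, {t, q}, {s, t}, {s, q}, {s, t, q}; so int(A) = {s, t, q}
closure: X∖int(X∖A) = X∖{u, r} = {s, t, q, p}
∂A = {s, t, q, p} minus {s, t, q} = {p}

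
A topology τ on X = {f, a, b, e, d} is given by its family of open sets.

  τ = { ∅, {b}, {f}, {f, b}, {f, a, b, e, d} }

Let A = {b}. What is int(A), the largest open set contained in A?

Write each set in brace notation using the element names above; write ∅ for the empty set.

opens ⊆ A: ∅, {b}; union → int = {b}

{b}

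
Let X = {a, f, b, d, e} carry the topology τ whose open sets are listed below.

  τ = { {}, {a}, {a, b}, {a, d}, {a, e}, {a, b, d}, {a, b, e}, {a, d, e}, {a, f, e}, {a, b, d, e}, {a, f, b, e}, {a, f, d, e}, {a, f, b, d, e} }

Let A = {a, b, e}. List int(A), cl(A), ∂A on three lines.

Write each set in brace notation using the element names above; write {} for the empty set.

interior: largest open inside A is {a, b, e} (from {}, {a}, {a, b}, {a, e}, {a, b, e})
cl via duality: int({f, d}) = {}, so X∖{} = {a, f, b, d, e}
cl∖int = {f, d}

int(A) = {a, b, e}
cl(A)  = {a, f, b, d, e}
∂A     = {f, d}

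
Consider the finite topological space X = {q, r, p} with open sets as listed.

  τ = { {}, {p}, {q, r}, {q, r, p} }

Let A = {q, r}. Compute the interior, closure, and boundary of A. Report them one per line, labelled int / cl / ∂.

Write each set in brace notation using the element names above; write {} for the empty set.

opens ⊆ A: {}, {q, r}; union → int = {q, r}
complement {p}; its interior {p}; cl(A) = X∖{p} = {q, r}
boundary = {q, r} ∖ {q, r} = {}

int(A) = {q, r}
cl(A)  = {q, r}
∂A     = {}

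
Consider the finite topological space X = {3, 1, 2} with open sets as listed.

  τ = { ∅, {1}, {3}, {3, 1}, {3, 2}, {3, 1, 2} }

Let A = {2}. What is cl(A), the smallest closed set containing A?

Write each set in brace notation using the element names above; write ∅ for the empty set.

{2}

complement {3, 1}; its interior {3, 1}; cl(A) = X∖{3, 1} = {2}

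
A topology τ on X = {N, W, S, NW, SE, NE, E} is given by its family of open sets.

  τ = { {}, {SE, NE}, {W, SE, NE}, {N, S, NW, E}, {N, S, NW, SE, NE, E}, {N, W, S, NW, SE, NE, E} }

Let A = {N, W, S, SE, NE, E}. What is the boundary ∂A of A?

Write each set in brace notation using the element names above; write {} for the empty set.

opens ⊆ A: {}, {SE, NE}, {W, SE, NE}; union → int = {W, SE, NE}
complement {NW}; its interior {}; cl(A) = X∖{} = {N, W, S, NW, SE, NE, E}
boundary = {N, W, S, NW, SE, NE, E} ∖ {W, SE, NE} = {N, S, NW, E}

{N, S, NW, E}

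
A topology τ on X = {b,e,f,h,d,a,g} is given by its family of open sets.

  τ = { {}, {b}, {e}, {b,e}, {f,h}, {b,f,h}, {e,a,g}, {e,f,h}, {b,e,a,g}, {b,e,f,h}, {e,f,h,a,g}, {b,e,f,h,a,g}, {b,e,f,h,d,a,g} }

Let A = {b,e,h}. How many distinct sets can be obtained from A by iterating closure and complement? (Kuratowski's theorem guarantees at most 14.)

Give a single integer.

10

complement {f,d,a,g}; its interior {}; cl(A) = X∖{} = {b,e,f,h,d,a,g}
With k = closure, c = complement:
  1. A     = {b,e,h}
  2. kA    = {b,e,f,h,d,a,g}
  3. cA    = {f,d,a,g}
  4. ckA   = {}
  5. kcA   = {f,h,d,a,g}
  6. ckcA  = {b,e}
  7. kckcA = {b,e,d,a,g}
  8. ckckcA = {f,h}
  9. kckckcA = {f,h,d}
  10. ckckckcA = {b,e,a,g}
k, c of each give nothing new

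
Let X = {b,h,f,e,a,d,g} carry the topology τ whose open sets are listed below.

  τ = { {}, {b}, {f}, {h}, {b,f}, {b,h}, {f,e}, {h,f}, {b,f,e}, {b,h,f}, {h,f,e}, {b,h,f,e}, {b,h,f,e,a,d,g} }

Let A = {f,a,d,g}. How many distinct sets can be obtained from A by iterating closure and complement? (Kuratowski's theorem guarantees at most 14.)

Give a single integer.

complement {b,h,e}; its interior {b,h}; cl(A) = X∖{b,h} = {f,e,a,d,g}
With k = closure, c = complement:
  1. A     = {f,a,d,g}
  2. kA    = {f,e,a,d,g}
  3. cA    = {b,h,e}
  4. ckA   = {b,h}
  5. kcA   = {b,h,e,a,d,g}
  6. kckA  = {b,h,a,d,g}
  7. ckcA  = {f}
  8. ckckA = {f,e}
k, c of each give nothing new

8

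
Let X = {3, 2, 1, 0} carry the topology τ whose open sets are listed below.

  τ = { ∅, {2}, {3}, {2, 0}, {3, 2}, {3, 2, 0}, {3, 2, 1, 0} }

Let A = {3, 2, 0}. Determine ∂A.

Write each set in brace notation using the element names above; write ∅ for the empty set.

U open, U⊆A: ∅, {2}, {3}, {3, 2}, {2, 0}, {3, 2, 0}. int(A) = ⋃ = {3, 2, 0}
X∖A={1}, int(X∖A)=∅, hence cl(A)={3, 2, 1, 0}
∂A: remove int from cl → {1}

{1}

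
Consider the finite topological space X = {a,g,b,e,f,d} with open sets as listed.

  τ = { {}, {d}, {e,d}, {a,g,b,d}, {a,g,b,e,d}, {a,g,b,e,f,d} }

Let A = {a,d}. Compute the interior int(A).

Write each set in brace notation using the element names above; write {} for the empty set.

open subsets of A: {}, {d}; so int(A) = {d}

{d}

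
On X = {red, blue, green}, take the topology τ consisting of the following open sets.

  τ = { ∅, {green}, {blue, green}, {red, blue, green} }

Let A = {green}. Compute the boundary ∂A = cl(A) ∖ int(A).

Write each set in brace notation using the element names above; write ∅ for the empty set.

{red, blue}

interior: largest open inside A is {green} (from ∅, {green})
cl via duality: int({red, blue}) = ∅, so X∖∅ = {red, blue, green}
cl∖int = {red, blue}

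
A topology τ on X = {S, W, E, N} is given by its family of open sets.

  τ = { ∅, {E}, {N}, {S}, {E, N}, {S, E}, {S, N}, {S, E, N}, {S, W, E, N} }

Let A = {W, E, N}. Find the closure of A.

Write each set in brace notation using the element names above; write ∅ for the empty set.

{W, E, N}

cl via duality: int({S}) = {S}, so X∖{S} = {W, E, N}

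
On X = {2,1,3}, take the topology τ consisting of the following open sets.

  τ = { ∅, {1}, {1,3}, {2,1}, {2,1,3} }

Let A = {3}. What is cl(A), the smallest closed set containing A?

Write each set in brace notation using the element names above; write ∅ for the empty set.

{3}

cl via duality: int({2,1}) = {2,1}, so X∖{2,1} = {3}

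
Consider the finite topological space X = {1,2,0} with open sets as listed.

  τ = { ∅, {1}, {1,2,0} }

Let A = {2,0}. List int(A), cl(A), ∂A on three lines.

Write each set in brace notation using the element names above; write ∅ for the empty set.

opens ⊆ A: ∅; union → int = ∅
complement {1}; its interior {1}; cl(A) = X∖{1} = {2,0}
boundary = {2,0} ∖ ∅ = {2,0}

int(A) = ∅
cl(A)  = {2,0}
∂A     = {2,0}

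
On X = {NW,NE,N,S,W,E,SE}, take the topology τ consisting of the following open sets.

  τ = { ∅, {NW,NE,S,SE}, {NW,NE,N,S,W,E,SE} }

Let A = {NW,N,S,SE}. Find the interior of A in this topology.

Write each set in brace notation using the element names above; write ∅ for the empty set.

∅

U open, U⊆A: ∅. int(A) = ⋃ = ∅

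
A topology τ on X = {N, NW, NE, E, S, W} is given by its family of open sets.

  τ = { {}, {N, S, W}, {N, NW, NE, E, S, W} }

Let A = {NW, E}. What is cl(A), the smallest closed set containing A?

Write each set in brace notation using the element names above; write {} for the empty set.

{NW, NE, E}

X∖A={N, NE, S, W}, int(X∖A)={N, S, W}, hence cl(A)={NW, NE, E}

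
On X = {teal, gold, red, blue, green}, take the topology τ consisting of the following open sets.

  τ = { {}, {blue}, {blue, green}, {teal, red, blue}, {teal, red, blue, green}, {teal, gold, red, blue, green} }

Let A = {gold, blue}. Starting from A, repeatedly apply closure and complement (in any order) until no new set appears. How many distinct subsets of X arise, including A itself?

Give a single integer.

6

complement {teal, red, green}; its interior {}; cl(A) = X∖{} = {teal, gold, red, blue, green}
With k = closure, c = complement:
  1. A     = {gold, blue}
  2. kA    = {teal, gold, red, blue, green}
  3. cA    = {teal, red, green}
  4. ckA   = {}
  5. kcA   = {teal, gold, red, green}
  6. ckcA  = {blue}
k, c of each give nothing new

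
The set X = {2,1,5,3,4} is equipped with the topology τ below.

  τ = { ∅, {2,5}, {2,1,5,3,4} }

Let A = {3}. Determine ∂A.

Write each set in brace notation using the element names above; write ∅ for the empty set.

{1,3,4}

opens ⊆ A: ∅; union → int = ∅
complement {2,1,5,4}; its interior {2,5}; cl(A) = X∖{2,5} = {1,3,4}
boundary = {1,3,4} ∖ ∅ = {1,3,4}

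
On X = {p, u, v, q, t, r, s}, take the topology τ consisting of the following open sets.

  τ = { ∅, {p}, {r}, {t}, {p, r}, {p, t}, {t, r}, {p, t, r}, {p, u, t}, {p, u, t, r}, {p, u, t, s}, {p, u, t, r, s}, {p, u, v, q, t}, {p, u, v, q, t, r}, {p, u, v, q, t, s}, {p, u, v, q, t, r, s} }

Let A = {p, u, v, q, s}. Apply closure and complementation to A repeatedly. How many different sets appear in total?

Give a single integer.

X∖A={t, r}, int(X∖A)={t, r}, hence cl(A)={p, u, v, q, s}
Orbit (k=closure, c=complement):
  1. A     = {p, u, v, q, s}
  2. cA    = {t, r}
  3. kcA   = {u, v, q, t, r, s}
  4. ckcA  = {p}
(closed under both — stop)

4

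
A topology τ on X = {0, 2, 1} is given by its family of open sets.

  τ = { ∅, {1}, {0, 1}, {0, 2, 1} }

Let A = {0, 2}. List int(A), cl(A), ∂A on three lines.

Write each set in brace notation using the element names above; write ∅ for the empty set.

int(A) = ∅
cl(A)  = {0, 2}
∂A     = {0, 2}

opens ⊆ A: ∅; union → int = ∅
complement {1}; its interior {1}; cl(A) = X∖{1} = {0, 2}
boundary = {0, 2} ∖ ∅ = {0, 2}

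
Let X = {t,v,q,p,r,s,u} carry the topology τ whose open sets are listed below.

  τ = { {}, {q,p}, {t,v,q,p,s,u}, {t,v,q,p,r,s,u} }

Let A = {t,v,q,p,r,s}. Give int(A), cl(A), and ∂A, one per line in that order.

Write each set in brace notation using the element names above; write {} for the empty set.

int(A) = {q,p}
cl(A)  = {t,v,q,p,r,s,u}
∂A     = {t,v,r,s,u}

opens ⊆ A: {}, {q,p}; union → int = {q,p}
complement {u}; its interior {}; cl(A) = X∖{} = {t,v,q,p,r,s,u}
boundary = {t,v,q,p,r,s,u} ∖ {q,p} = {t,v,r,s,u}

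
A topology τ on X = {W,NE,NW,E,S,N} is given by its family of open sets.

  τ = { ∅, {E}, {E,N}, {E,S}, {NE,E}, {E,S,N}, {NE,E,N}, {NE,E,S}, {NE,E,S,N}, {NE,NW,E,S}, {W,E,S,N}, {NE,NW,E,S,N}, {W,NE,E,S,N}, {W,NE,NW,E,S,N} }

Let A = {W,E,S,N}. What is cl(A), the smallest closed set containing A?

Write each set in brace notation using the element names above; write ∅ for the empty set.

{W,NE,NW,E,S,N}

X∖A={NE,NW}, int(X∖A)=∅, hence cl(A)={W,NE,NW,E,S,N}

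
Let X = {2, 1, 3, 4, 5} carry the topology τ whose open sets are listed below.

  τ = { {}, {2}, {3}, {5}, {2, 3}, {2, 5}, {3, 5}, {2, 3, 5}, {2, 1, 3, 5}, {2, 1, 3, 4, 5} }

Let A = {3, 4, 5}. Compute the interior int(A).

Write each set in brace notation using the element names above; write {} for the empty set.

{3, 5}

open subsets of A: {}, {5}, {3}, {3, 5}; so int(A) = {3, 5}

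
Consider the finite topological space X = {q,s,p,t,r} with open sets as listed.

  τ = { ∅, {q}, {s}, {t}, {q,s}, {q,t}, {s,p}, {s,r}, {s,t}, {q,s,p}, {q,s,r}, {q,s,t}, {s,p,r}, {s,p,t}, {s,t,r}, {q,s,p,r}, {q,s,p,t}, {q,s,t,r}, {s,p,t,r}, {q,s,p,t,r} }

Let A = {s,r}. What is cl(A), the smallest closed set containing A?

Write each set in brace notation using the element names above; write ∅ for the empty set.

closure: X∖int(X∖A) = X∖{q,t} = {s,p,r}

{s,p,r}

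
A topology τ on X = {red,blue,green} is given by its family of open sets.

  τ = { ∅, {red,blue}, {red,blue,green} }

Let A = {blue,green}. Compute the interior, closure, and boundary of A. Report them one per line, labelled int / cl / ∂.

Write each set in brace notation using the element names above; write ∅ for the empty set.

opens ⊆ A: ∅; union → int = ∅
complement {red}; its interior ∅; cl(A) = X∖∅ = {red,blue,green}
boundary = {red,blue,green} ∖ ∅ = {red,blue,green}

int(A) = ∅
cl(A)  = {red,blue,green}
∂A     = {red,blue,green}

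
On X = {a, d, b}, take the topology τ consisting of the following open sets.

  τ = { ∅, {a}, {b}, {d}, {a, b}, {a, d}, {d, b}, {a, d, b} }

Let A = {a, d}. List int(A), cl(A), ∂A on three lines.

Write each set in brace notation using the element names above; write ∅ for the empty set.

int(A) = {a, d}
cl(A)  = {a, d}
∂A     = ∅

open subsets of A: ∅, {d}, {a}, {a, d}; so int(A) = {a, d}
closure: X∖int(X∖A) = X∖{b} = {a, d}
∂A = {a, d} minus {a, d} = ∅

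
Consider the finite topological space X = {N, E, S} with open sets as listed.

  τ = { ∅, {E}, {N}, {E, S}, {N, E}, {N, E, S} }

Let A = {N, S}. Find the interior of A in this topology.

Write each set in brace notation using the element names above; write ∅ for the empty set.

{N}

U open, U⊆A: ∅, {N}. int(A) = ⋃ = {N}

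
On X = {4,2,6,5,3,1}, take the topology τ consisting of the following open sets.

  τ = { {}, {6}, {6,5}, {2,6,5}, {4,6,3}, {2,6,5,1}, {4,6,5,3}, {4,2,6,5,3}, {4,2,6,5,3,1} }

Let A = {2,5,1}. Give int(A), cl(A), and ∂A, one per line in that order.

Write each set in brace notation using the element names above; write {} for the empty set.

open subsets of A: {}; so int(A) = {}
closure: X∖int(X∖A) = X∖{4,6,3} = {2,5,1}
∂A = {2,5,1} minus {} = {2,5,1}

int(A) = {}
cl(A)  = {2,5,1}
∂A     = {2,5,1}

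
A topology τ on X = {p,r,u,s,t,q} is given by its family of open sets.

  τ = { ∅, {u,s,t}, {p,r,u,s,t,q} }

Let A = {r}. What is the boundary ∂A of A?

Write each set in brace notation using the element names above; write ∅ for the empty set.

U open, U⊆A: ∅. int(A) = ⋃ = ∅
X∖A={p,u,s,t,q}, int(X∖A)={u,s,t}, hence cl(A)={p,r,q}
∂A: remove int from cl → {p,r,q}

{p,r,q}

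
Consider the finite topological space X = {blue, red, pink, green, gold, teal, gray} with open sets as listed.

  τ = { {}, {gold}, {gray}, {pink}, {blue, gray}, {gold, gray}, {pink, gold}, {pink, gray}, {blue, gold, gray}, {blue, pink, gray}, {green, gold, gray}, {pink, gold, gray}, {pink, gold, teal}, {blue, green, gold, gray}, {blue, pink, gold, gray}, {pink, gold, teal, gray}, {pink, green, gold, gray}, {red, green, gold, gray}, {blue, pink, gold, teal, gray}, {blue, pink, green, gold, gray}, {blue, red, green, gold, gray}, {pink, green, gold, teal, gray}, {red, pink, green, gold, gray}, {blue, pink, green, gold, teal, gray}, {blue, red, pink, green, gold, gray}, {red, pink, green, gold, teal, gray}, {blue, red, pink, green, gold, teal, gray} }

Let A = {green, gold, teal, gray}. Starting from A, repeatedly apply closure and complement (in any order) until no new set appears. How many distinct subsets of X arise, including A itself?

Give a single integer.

closure: X∖int(X∖A) = X∖{pink} = {blue, red, green, gold, teal, gray}
Let k=closure and c=complement:
  1. A     = {green, gold, teal, gray}
  2. kA    = {blue, red, green, gold, teal, gray}
  3. cA    = {blue, red, pink}
  4. ckA   = {pink}
  5. kcA   = {blue, red, pink, teal}
  6. kckA  = {pink, teal}
  7. ckcA  = {green, gold, gray}
  8. ckckA = {blue, red, green, gold, gray}
— saturated at 8

8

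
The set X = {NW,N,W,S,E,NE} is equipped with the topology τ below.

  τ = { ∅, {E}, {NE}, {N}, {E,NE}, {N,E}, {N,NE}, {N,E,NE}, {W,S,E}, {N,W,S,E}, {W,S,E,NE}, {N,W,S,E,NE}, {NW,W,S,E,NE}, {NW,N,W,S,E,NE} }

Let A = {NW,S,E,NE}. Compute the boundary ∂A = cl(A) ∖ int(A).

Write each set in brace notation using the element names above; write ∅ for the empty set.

U open, U⊆A: ∅, {E}, {NE}, {E,NE}. int(A) = ⋃ = {E,NE}
X∖A={N,W}, int(X∖A)={N}, hence cl(A)={NW,W,S,E,NE}
∂A: remove int from cl → {NW,W,S}

{NW,W,S}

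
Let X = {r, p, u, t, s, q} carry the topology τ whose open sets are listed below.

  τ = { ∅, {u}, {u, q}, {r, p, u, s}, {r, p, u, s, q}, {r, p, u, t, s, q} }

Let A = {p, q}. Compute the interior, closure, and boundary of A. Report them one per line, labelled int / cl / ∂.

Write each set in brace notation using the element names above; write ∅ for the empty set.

int(A) = ∅
cl(A)  = {r, p, t, s, q}
∂A     = {r, p, t, s, q}

open subsets of A: ∅; so int(A) = ∅
closure: X∖int(X∖A) = X∖{u} = {r, p, t, s, q}
∂A = {r, p, t, s, q} minus ∅ = {r, p, t, s, q}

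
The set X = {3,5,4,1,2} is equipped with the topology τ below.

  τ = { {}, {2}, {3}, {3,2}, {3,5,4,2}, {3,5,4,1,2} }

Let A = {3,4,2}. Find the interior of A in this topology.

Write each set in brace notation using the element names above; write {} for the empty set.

{3,2}

open subsets of A: {}, {2}, {3}, {3,2}; so int(A) = {3,2}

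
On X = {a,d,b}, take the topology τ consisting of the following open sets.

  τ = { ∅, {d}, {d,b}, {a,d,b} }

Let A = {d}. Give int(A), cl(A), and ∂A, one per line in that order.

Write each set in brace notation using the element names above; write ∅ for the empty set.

int(A) = {d}
cl(A)  = {a,d,b}
∂A     = {a,b}

interior: largest open inside A is {d} (from ∅, {d})
cl via duality: int({a,b}) = ∅, so X∖∅ = {a,d,b}
cl∖int = {a,b}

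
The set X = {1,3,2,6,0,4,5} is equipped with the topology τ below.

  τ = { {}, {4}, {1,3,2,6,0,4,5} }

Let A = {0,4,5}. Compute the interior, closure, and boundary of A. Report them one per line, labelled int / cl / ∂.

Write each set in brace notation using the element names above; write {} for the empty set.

int(A) = {4}
cl(A)  = {1,3,2,6,0,4,5}
∂A     = {1,3,2,6,0,5}

open subsets of A: {}, {4}; so int(A) = {4}
closure: X∖int(X∖A) = X∖{} = {1,3,2,6,0,4,5}
∂A = {1,3,2,6,0,4,5} minus {4} = {1,3,2,6,0,5}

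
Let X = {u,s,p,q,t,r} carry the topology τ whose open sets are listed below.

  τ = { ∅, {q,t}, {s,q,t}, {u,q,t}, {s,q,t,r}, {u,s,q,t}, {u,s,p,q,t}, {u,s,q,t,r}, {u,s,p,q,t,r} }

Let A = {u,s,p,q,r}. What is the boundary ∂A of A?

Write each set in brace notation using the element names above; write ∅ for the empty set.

interior: largest open inside A is ∅ (from ∅)
cl via duality: int({t}) = ∅, so X∖∅ = {u,s,p,q,t,r}
cl∖int = {u,s,p,q,t,r}

{u,s,p,q,t,r}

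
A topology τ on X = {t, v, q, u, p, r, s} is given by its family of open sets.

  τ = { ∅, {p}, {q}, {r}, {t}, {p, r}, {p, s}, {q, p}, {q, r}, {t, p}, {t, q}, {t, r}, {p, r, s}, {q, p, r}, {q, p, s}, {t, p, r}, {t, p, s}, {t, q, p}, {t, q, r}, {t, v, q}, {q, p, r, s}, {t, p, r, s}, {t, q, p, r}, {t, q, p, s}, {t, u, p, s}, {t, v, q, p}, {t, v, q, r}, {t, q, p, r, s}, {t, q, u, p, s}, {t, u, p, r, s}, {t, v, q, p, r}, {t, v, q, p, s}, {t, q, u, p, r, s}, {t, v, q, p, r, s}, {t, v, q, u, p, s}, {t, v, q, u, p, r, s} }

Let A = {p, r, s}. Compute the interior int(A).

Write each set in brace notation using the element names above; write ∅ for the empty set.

open subsets of A: ∅, {r}, {p}, {p, s}, {p, r}, {p, r, s}; so int(A) = {p, r, s}

{p, r, s}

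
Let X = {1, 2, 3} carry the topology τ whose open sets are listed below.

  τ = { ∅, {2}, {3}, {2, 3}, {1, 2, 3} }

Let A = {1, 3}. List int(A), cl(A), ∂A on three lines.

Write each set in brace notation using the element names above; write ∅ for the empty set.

int(A) = {3}
cl(A)  = {1, 3}
∂A     = {1}

interior: largest open inside A is {3} (from ∅, {3})
cl via duality: int({2}) = {2}, so X∖{2} = {1, 3}
cl∖int = {1}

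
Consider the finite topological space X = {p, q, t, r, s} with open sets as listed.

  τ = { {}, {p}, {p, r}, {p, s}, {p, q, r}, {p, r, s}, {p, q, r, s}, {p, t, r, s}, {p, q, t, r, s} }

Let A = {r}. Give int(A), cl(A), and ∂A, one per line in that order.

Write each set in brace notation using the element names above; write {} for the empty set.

int(A) = {}
cl(A)  = {q, t, r}
∂A     = {q, t, r}

interior: largest open inside A is {} (from {})
cl via duality: int({p, q, t, s}) = {p, s}, so X∖{p, s} = {q, t, r}
cl∖int = {q, t, r}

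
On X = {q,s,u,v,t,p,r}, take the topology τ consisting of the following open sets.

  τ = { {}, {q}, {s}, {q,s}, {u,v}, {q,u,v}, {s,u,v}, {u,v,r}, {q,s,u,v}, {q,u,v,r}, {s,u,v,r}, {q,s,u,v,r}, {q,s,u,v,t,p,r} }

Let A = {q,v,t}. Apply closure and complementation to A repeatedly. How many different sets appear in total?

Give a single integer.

closure: X∖int(X∖A) = X∖{s} = {q,u,v,t,p,r}
Let k=closure and c=complement:
  1. A     = {q,v,t}
  2. kA    = {q,u,v,t,p,r}
  3. cA    = {s,u,p,r}
  4. ckA   = {s}
  5. kcA   = {s,u,v,t,p,r}
  6. kckA  = {s,t,p}
  7. ckcA  = {q}
  8. ckckA = {q,u,v,r}
  9. kckcA = {q,t,p}
  10. ckckcA = {s,u,v,r}
— saturated at 10

10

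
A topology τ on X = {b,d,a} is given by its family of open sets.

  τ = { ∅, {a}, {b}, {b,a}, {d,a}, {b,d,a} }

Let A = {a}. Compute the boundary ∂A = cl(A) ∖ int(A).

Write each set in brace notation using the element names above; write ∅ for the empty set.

opens ⊆ A: ∅, {a}; union → int = {a}
complement {b,d}; its interior {b}; cl(A) = X∖{b} = {d,a}
boundary = {d,a} ∖ {a} = {d}

{d}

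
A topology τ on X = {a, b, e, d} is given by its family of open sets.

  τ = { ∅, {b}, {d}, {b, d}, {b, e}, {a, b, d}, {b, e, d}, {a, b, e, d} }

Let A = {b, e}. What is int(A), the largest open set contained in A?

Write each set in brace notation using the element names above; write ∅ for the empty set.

{b, e}

interior: largest open inside A is {b, e} (from ∅, {b}, {b, e})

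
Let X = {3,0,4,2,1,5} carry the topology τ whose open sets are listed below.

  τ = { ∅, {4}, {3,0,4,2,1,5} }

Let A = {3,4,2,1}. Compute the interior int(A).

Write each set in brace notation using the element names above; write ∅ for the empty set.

open subsets of A: ∅, {4}; so int(A) = {4}

{4}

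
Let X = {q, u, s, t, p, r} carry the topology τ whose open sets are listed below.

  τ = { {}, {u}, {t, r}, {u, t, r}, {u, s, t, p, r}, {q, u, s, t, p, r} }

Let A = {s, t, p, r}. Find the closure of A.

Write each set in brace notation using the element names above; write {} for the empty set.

X∖A={q, u}, int(X∖A)={u}, hence cl(A)={q, s, t, p, r}

{q, s, t, p, r}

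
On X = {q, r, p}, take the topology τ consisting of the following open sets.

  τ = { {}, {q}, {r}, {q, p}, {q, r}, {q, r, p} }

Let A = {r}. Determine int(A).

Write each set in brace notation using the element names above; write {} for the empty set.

{r}

interior: largest open inside A is {r} (from {}, {r})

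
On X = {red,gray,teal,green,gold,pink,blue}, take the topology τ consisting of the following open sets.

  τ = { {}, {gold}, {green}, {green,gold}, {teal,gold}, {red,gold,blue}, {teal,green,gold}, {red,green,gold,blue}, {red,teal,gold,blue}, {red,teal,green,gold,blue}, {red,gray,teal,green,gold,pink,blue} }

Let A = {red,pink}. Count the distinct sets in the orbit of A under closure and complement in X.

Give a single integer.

X∖A={gray,teal,green,gold,blue}, int(X∖A)={teal,green,gold}, hence cl(A)={red,gray,pink,blue}
Orbit (k=closure, c=complement):
  1. A     = {red,pink}
  2. kA    = {red,gray,pink,blue}
  3. cA    = {gray,teal,green,gold,blue}
  4. ckA   = {teal,green,gold}
  5. kcA   = {red,gray,teal,green,gold,pink,blue}
  6. ckcA  = {}
(closed under both — stop)

6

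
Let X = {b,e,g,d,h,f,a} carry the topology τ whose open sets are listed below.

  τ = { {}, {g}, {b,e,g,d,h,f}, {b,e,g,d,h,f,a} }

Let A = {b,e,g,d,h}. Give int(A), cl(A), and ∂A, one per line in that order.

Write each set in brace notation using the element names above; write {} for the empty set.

int(A) = {g}
cl(A)  = {b,e,g,d,h,f,a}
∂A     = {b,e,d,h,f,a}

U open, U⊆A: {}, {g}. int(A) = ⋃ = {g}
X∖A={f,a}, int(X∖A)={}, hence cl(A)={b,e,g,d,h,f,a}
∂A: remove int from cl → {b,e,d,h,f,a}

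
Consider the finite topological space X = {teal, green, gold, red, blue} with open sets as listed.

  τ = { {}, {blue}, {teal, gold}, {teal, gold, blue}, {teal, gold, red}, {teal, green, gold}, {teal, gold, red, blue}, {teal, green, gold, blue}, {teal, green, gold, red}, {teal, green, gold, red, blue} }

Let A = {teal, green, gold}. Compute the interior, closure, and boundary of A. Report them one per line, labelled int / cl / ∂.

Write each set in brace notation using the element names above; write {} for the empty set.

open subsets of A: {}, {teal, gold}, {teal, green, gold}; so int(A) = {teal, green, gold}
closure: X∖int(X∖A) = X∖{blue} = {teal, green, gold, red}
∂A = {teal, green, gold, red} minus {teal, green, gold} = {red}

int(A) = {teal, green, gold}
cl(A)  = {teal, green, gold, red}
∂A     = {red}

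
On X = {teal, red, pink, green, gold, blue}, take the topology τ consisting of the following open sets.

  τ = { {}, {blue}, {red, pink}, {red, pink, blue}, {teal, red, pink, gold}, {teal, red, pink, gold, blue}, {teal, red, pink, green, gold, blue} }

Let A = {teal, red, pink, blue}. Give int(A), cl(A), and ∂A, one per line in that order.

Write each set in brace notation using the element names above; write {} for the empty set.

open subsets of A: {}, {blue}, {red, pink}, {red, pink, blue}; so int(A) = {red, pink, blue}
closure: X∖int(X∖A) = X∖{} = {teal, red, pink, green, gold, blue}
∂A = {teal, red, pink, green, gold, blue} minus {red, pink, blue} = {teal, green, gold}

int(A) = {red, pink, blue}
cl(A)  = {teal, red, pink, green, gold, blue}
∂A     = {teal, green, gold}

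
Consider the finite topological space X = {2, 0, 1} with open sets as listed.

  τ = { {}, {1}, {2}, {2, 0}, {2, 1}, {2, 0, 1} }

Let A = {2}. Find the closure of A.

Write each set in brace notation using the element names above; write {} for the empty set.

{2, 0}

complement {0, 1}; its interior {1}; cl(A) = X∖{1} = {2, 0}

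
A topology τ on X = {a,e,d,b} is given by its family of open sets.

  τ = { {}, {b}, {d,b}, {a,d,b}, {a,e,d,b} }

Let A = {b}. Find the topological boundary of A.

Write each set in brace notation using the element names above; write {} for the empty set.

{a,e,d}

open subsets of A: {}, {b}; so int(A) = {b}
closure: X∖int(X∖A) = X∖{} = {a,e,d,b}
∂A = {a,e,d,b} minus {b} = {a,e,d}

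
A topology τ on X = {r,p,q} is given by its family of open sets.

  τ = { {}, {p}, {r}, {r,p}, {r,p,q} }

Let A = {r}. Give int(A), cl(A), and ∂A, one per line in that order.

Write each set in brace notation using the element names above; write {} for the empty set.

int(A) = {r}
cl(A)  = {r,q}
∂A     = {q}

interior: largest open inside A is {r} (from {}, {r})
cl via duality: int({p,q}) = {p}, so X∖{p} = {r,q}
cl∖int = {q}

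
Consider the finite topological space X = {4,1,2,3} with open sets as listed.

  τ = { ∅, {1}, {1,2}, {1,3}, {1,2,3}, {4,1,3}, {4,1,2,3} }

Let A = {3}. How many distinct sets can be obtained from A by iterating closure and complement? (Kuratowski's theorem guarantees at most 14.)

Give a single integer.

6

cl via duality: int({4,1,2}) = {1,2}, so X∖{1,2} = {4,3}
Write k for closure, c for complement:
  1. A     = {3}
  2. kA    = {4,3}
  3. cA    = {4,1,2}
  4. ckA   = {1,2}
  5. kcA   = {4,1,2,3}
  6. ckcA  = ∅
applying k or c yields no new set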